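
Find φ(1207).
1120

Prime factorization: 1207 = 17 × 71
Using the formula φ(n) = n × Π(1 - 1/p) for each prime factor p:
φ(1207) = 1207 × (1 - 1/17) × (1 - 1/71)
φ(1207) = 1120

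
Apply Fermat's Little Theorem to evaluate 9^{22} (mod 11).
4

By Fermat's Little Theorem, a^(p-1) ≡ 1 (mod p) for prime p and gcd(a, p) = 1
Here p = 11, so 9^10 ≡ 1 (mod 11)
We can reduce the exponent: 22 mod 10 = 2
So 9^22 ≡ 9^2 (mod 11)
Computing: 9^2 mod 11 = 4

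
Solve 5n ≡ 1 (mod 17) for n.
7

Using Extended Euclidean Algorithm:
gcd(5, 17) = 1
Bezout coefficients: 5 × 7 + 17 × -2 = 1
So 5 × 7 ≡ 1 (mod 17)
The inverse is 7 mod 17 = 7
Verification: 5 × 7 = 35 = 2 × 17 + 1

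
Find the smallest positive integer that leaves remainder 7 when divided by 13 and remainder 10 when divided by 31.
M = 13 × 31 = 403. M₁ = 31, y₁ ≡ 8 (mod 13). M₂ = 13, y₂ ≡ 12 (mod 31). n = 7×31×8 + 10×13×12 ≡ 72 (mod 403). The smallest positive such number is 72.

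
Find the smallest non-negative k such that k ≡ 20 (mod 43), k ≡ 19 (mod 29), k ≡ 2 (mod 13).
106

Using the Chinese Remainder Theorem:
M = product of moduli = 16211
For equation 1: M_1 = 377, 377 ≡ 33 (mod 43), inverse of 377 mod 43 is 30 (check: 33 × 30 = 990 ≡ 1 (mod 43))
For equation 2: M_2 = 559, 559 ≡ 8 (mod 29), inverse of 559 mod 29 is 11 (check: 8 × 11 = 88 ≡ 1 (mod 29))
For equation 3: M_3 = 1247, 1247 ≡ 12 (mod 13), inverse of 1247 mod 13 is 12 (check: 12 × 12 = 144 ≡ 1 (mod 13))
Combine: k ≡ Σ r_i×M_i×(M_i⁻¹ mod m_i) = 20×377×30 + 19×559×11 + 2×1247×12 = 226200 + 116831 + 29928 = 372959
372959 mod 16211 = 106
k ≡ 106 (mod 16211)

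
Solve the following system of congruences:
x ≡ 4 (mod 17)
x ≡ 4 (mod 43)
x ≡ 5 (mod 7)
3659

Using the Chinese Remainder Theorem:
M = product of moduli = 5117
For equation 1: M_1 = 301, 301 ≡ 12 (mod 17), inverse of 301 mod 17 is 10 (check: 12 × 10 = 120 ≡ 1 (mod 17))
For equation 2: M_2 = 119, 119 ≡ 33 (mod 43), inverse of 119 mod 43 is 30 (check: 33 × 30 = 990 ≡ 1 (mod 43))
For equation 3: M_3 = 731, 731 ≡ 3 (mod 7), inverse of 731 mod 7 is 5 (check: 3 × 5 = 15 ≡ 1 (mod 7))
Combine: x ≡ Σ r_i×M_i×(M_i⁻¹ mod m_i) = 4×301×10 + 4×119×30 + 5×731×5 = 12040 + 14280 + 18275 = 44595
44595 mod 5117 = 3659
x ≡ 3659 (mod 5117)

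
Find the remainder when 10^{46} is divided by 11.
By Fermat: 10^{10} ≡ 1 (mod 11). 46 = 4×10 + 6. So 10^{46} ≡ 10^{6} ≡ 1 (mod 11)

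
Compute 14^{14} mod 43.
6

Using successive squaring:
Binary expansion of 14: 1110
Powers of 14 mod 43 (each is the square of the previous):
  14^1 ≡ 14 (mod 43)
  14^2 ≡ 14² = 196 ≡ 24 (mod 43)
  14^4 ≡ 24² = 576 ≡ 17 (mod 43)
  14^8 ≡ 17² = 289 ≡ 31 (mod 43)
14 = 8 + 4 + 2, so 14^14 = 14^8 × 14^4 × 14^2 ≡ 31 × 17 × 24 (mod 43)
Multiplying step by step:
  31 × 17 = 527 ≡ 11 (mod 43)
  11 × 24 = 264 ≡ 6 (mod 43)
Result: 14^14 ≡ 6 (mod 43)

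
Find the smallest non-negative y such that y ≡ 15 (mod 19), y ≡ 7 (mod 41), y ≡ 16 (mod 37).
4271

Using the Chinese Remainder Theorem:
M = product of moduli = 28823
For equation 1: M_1 = 1517, 1517 ≡ 16 (mod 19), inverse of 1517 mod 19 is 6 (check: 16 × 6 = 96 ≡ 1 (mod 19))
For equation 2: M_2 = 703, 703 ≡ 6 (mod 41), inverse of 703 mod 41 is 7 (check: 6 × 7 = 42 ≡ 1 (mod 41))
For equation 3: M_3 = 779, 779 ≡ 2 (mod 37), inverse of 779 mod 37 is 19 (check: 2 × 19 = 38 ≡ 1 (mod 37))
Combine: y ≡ Σ r_i×M_i×(M_i⁻¹ mod m_i) = 15×1517×6 + 7×703×7 + 16×779×19 = 136530 + 34447 + 236816 = 407793
407793 mod 28823 = 4271
y ≡ 4271 (mod 28823)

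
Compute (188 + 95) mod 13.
10

(188 + 95) = 283
283 mod 13 = 10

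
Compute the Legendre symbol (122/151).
(122/151) = 122^{75} mod 151 = -1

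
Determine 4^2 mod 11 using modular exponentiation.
2 = 2 (binary 10). Repeated squaring mod 11: 4^1 ≡ 4; 4^2 ≡ 4² = 16 ≡ 5. So 4^2 ≡ 5 (mod 11).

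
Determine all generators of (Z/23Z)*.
Primitive roots mod 23: {5, 7, 10, 11, 14, 15, 17, 19, 20, 21}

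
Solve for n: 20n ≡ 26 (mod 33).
31

Since gcd(20, 33) = 1 divides 26, a solution exists.
Multiply both sides by the inverse of 20 mod 33:
  20^(-1) mod 33 = 5
  x ≡ 5 × 26 ≡ 130 ≡ 31 (mod 33)
Verification: 20 × 31 = 620 = 18 × 33 + 26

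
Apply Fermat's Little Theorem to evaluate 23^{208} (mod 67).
10

By Fermat's Little Theorem, a^(p-1) ≡ 1 (mod p) for prime p and gcd(a, p) = 1
Here p = 67, so 23^66 ≡ 1 (mod 67)
We can reduce the exponent: 208 mod 66 = 10
So 23^208 ≡ 23^10 (mod 67)
Computing: 23^10 mod 67 = 10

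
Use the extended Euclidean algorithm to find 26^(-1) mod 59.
Extended GCD: 26(25) + 59(-11) = 1. So 26^(-1) ≡ 25 ≡ 25 (mod 59). Verify: 26 × 25 = 650 ≡ 1 (mod 59)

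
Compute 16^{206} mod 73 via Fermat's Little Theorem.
32

By Fermat's Little Theorem, a^(p-1) ≡ 1 (mod p) for prime p and gcd(a, p) = 1
Here p = 73, so 16^72 ≡ 1 (mod 73)
We can reduce the exponent: 206 mod 72 = 62
So 16^206 ≡ 16^62 (mod 73)
Computing: 16^62 mod 73 = 32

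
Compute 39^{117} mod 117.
0

Using successive squaring:
Binary expansion of 117: 1110101
Powers of 39 mod 117 (each is the square of the previous):
  39^1 ≡ 39 (mod 117)
  39^2 ≡ 39² = 1521 ≡ 0 (mod 117)
  39^4 ≡ 0² = 0 ≡ 0 (mod 117)
  39^8 ≡ 0² = 0 ≡ 0 (mod 117)
  39^16 ≡ 0² = 0 ≡ 0 (mod 117)
  39^32 ≡ 0² = 0 ≡ 0 (mod 117)
  39^64 ≡ 0² = 0 ≡ 0 (mod 117)
117 = 64 + 32 + 16 + 4 + 1, so 39^117 = 39^64 × 39^32 × 39^16 × 39^4 × 39^1 ≡ 0 × 0 × 0 × 0 × 39 (mod 117)
Multiplying step by step:
  0 × 0 = 0 ≡ 0 (mod 117)
  0 × 0 = 0 ≡ 0 (mod 117)
  0 × 0 = 0 ≡ 0 (mod 117)
  0 × 39 = 0 ≡ 0 (mod 117)
Result: 39^117 ≡ 0 (mod 117)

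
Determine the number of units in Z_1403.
1320

Prime factorization: 1403 = 23 × 61
Using the formula φ(n) = n × Π(1 - 1/p) for each prime factor p:
φ(1403) = 1403 × (1 - 1/23) × (1 - 1/61)
φ(1403) = 1320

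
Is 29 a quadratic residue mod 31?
By Euler's criterion: 29^{15} ≡ 30 (mod 31). Since this equals -1 (≡ 30), 29 is not a QR.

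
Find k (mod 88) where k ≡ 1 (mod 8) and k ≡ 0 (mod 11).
M = 8 × 11 = 88. M₁ = 11, y₁ ≡ 3 (mod 8). M₂ = 8, y₂ ≡ 7 (mod 11). k = 1×11×3 + 0×8×7 ≡ 33 (mod 88)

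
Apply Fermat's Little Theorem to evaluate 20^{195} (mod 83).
52

By Fermat's Little Theorem, a^(p-1) ≡ 1 (mod p) for prime p and gcd(a, p) = 1
Here p = 83, so 20^82 ≡ 1 (mod 83)
We can reduce the exponent: 195 mod 82 = 31
So 20^195 ≡ 20^31 (mod 83)
Computing: 20^31 mod 83 = 52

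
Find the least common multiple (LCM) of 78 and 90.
1170

First find GCD(78, 90) using the Euclidean algorithm:
78 = 0 × 90 + 78
90 = 1 × 78 + 12
78 = 6 × 12 + 6
12 = 2 × 6 + 0
GCD(78, 90) = 6

LCM formula: LCM(a, b) = (a × b) / GCD(a, b)
LCM(78, 90) = (78 × 90) / 6
LCM(78, 90) = 7020 / 6
LCM(78, 90) = 1170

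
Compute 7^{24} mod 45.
1

Using successive squaring:
Binary expansion of 24: 11000
Powers of 7 mod 45 (each is the square of the previous):
  7^1 ≡ 7 (mod 45)
  7^2 ≡ 7² = 49 ≡ 4 (mod 45)
  7^4 ≡ 4² = 16 ≡ 16 (mod 45)
  7^8 ≡ 16² = 256 ≡ 31 (mod 45)
  7^16 ≡ 31² = 961 ≡ 16 (mod 45)
24 = 16 + 8, so 7^24 = 7^16 × 7^8 ≡ 16 × 31 (mod 45)
Multiplying step by step:
  16 × 31 = 496 ≡ 1 (mod 45)
Result: 7^24 ≡ 1 (mod 45)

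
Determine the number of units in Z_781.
700

Prime factorization: 781 = 11 × 71
Using the formula φ(n) = n × Π(1 - 1/p) for each prime factor p:
φ(781) = 781 × (1 - 1/11) × (1 - 1/71)
φ(781) = 700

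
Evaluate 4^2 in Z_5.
2 = 2 (binary 10). Repeated squaring mod 5: 4^1 ≡ 4; 4^2 ≡ 4² = 16 ≡ 1. So 4^2 ≡ 1 (mod 5).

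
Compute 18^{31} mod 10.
2

Using successive squaring:
Binary expansion of 31: 11111
Powers of 18 mod 10 (each is the square of the previous):
  18^1 ≡ 8 (mod 10)
  18^2 ≡ 8² = 64 ≡ 4 (mod 10)
  18^4 ≡ 4² = 16 ≡ 6 (mod 10)
  18^8 ≡ 6² = 36 ≡ 6 (mod 10)
  18^16 ≡ 6² = 36 ≡ 6 (mod 10)
31 = 16 + 8 + 4 + 2 + 1, so 18^31 = 18^16 × 18^8 × 18^4 × 18^2 × 18^1 ≡ 6 × 6 × 6 × 4 × 8 (mod 10)
Multiplying step by step:
  6 × 6 = 36 ≡ 6 (mod 10)
  6 × 6 = 36 ≡ 6 (mod 10)
  6 × 4 = 24 ≡ 4 (mod 10)
  4 × 8 = 32 ≡ 2 (mod 10)
Result: 18^31 ≡ 2 (mod 10)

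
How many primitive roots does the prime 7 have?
Number of primitive roots mod 7 = φ(6) = 2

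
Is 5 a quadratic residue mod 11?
By Euler's criterion: 5^{5} ≡ 1 (mod 11). Since this equals 1, 5 is a QR.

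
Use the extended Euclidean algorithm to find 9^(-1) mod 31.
Extended GCD: 9(7) + 31(-2) = 1. So 9^(-1) ≡ 7 ≡ 7 (mod 31). Verify: 9 × 7 = 63 ≡ 1 (mod 31)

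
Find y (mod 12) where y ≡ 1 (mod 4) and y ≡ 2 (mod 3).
M = 4 × 3 = 12. M₁ = 3, y₁ ≡ 3 (mod 4). M₂ = 4, y₂ ≡ 1 (mod 3). y = 1×3×3 + 2×4×1 ≡ 5 (mod 12)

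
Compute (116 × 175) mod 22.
16

(116 × 175) = 20300
20300 mod 22 = 16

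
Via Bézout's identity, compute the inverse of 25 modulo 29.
Extended GCD: 25(7) + 29(-6) = 1. So 25^(-1) ≡ 7 ≡ 7 (mod 29). Verify: 25 × 7 = 175 ≡ 1 (mod 29)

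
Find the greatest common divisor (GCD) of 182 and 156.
26

Using the Euclidean algorithm:
182 = 1 × 156 + 26
156 = 6 × 26 + 0

GCD(182, 156) = 26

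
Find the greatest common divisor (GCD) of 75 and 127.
1

Using the Euclidean algorithm:
75 = 0 × 127 + 75
127 = 1 × 75 + 52
75 = 1 × 52 + 23
52 = 2 × 23 + 6
23 = 3 × 6 + 5
6 = 1 × 5 + 1
5 = 5 × 1 + 0

GCD(75, 127) = 1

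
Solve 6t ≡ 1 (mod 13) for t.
6^(-1) ≡ 11 (mod 13). Verification: 6 × 11 = 66 ≡ 1 (mod 13)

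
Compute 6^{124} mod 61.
15

Using successive squaring:
Binary expansion of 124: 1111100
Powers of 6 mod 61 (each is the square of the previous):
  6^1 ≡ 6 (mod 61)
  6^2 ≡ 6² = 36 ≡ 36 (mod 61)
  6^4 ≡ 36² = 1296 ≡ 15 (mod 61)
  6^8 ≡ 15² = 225 ≡ 42 (mod 61)
  6^16 ≡ 42² = 1764 ≡ 56 (mod 61)
  6^32 ≡ 56² = 3136 ≡ 25 (mod 61)
  6^64 ≡ 25² = 625 ≡ 15 (mod 61)
124 = 64 + 32 + 16 + 8 + 4, so 6^124 = 6^64 × 6^32 × 6^16 × 6^8 × 6^4 ≡ 15 × 25 × 56 × 42 × 15 (mod 61)
Multiplying step by step:
  15 × 25 = 375 ≡ 9 (mod 61)
  9 × 56 = 504 ≡ 16 (mod 61)
  16 × 42 = 672 ≡ 1 (mod 61)
  1 × 15 = 15 ≡ 15 (mod 61)
Result: 6^124 ≡ 15 (mod 61)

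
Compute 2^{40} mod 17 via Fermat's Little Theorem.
1

By Fermat's Little Theorem, a^(p-1) ≡ 1 (mod p) for prime p and gcd(a, p) = 1
Here p = 17, so 2^16 ≡ 1 (mod 17)
We can reduce the exponent: 40 mod 16 = 8
So 2^40 ≡ 2^8 (mod 17)
Computing: 2^8 mod 17 = 1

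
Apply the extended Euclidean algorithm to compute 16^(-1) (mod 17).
Extended GCD: 16(-1) + 17(1) = 1. So 16^(-1) ≡ 16 ≡ 16 (mod 17). Verify: 16 × 16 = 256 ≡ 1 (mod 17)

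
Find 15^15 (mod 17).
Using repeated squaring. 15 = 8 + 4 + 2 + 1 (binary 1111). Repeated squaring mod 17: 15^1 ≡ 15; 15^2 ≡ 15² = 225 ≡ 4; 15^4 ≡ 4² = 16 ≡ 16; 15^8 ≡ 16² = 256 ≡ 1. Multiply: 15^15 = 15^8 × 15^4 × 15^2 × 15^1 ≡ 1 × 16 × 4 × 15 (mod 17): 1 × 16 = 16 ≡ 16; 16 × 4 = 64 ≡ 13; 13 × 15 = 195 ≡ 8. So 15^15 ≡ 8 (mod 17).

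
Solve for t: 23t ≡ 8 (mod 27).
25

Since gcd(23, 27) = 1 divides 8, a solution exists.
Multiply both sides by the inverse of 23 mod 27:
  23^(-1) mod 27 = 20
  x ≡ 20 × 8 ≡ 160 ≡ 25 (mod 27)
Verification: 23 × 25 = 575 = 21 × 27 + 8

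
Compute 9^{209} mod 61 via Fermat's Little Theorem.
34

By Fermat's Little Theorem, a^(p-1) ≡ 1 (mod p) for prime p and gcd(a, p) = 1
Here p = 61, so 9^60 ≡ 1 (mod 61)
We can reduce the exponent: 209 mod 60 = 29
So 9^209 ≡ 9^29 (mod 61)
Computing: 9^29 mod 61 = 34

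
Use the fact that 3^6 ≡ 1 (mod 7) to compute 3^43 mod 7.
By Fermat: 3^{6} ≡ 1 (mod 7). 43 = 7×6 + 1. So 3^{43} ≡ 3^{1} ≡ 3 (mod 7)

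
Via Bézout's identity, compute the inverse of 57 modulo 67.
Extended GCD: 57(20) + 67(-17) = 1. So 57^(-1) ≡ 20 ≡ 20 (mod 67). Verify: 57 × 20 = 1140 ≡ 1 (mod 67)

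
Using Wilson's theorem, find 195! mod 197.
(196)! = (195)! × (196) ≡ -1 (mod 197). So (195)! ≡ -1 × (196)^(-1) ≡ (-1)×(-1) = 1 (mod 197)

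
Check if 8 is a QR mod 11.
By Euler's criterion: 8^{5} ≡ 10 (mod 11). Since this equals -1 (≡ 10), 8 is not a QR.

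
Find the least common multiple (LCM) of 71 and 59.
4189

First find GCD(71, 59) using the Euclidean algorithm:
71 = 1 × 59 + 12
59 = 4 × 12 + 11
12 = 1 × 11 + 1
11 = 11 × 1 + 0
GCD(71, 59) = 1

LCM formula: LCM(a, b) = (a × b) / GCD(a, b)
LCM(71, 59) = (71 × 59) / 1
LCM(71, 59) = 4189 / 1
LCM(71, 59) = 4189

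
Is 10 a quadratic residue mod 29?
By Euler's criterion: 10^{14} ≡ 28 (mod 29). Since this equals -1 (≡ 28), 10 is not a QR.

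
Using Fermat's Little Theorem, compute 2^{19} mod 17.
8

By Fermat's Little Theorem, a^(p-1) ≡ 1 (mod p) for prime p and gcd(a, p) = 1
Here p = 17, so 2^16 ≡ 1 (mod 17)
We can reduce the exponent: 19 mod 16 = 3
So 2^19 ≡ 2^3 (mod 17)
Computing: 2^3 mod 17 = 8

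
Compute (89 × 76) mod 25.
14

(89 × 76) = 6764
6764 mod 25 = 14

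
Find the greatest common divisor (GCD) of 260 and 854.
2

Using the Euclidean algorithm:
260 = 0 × 854 + 260
854 = 3 × 260 + 74
260 = 3 × 74 + 38
74 = 1 × 38 + 36
38 = 1 × 36 + 2
36 = 18 × 2 + 0

GCD(260, 854) = 2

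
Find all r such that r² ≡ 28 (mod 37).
The square roots of 28 mod 37 are 19 and 18. Verify: 19² = 361 ≡ 28 (mod 37)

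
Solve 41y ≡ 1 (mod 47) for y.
41^(-1) ≡ 39 (mod 47). Verification: 41 × 39 = 1599 ≡ 1 (mod 47)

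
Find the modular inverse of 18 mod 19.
18^(-1) ≡ 18 (mod 19). Verification: 18 × 18 = 324 ≡ 1 (mod 19)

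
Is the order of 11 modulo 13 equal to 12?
Yes, ord_13(11) = 12.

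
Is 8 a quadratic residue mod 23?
By Euler's criterion: 8^{11} ≡ 1 (mod 23). Since this equals 1, 8 is a QR.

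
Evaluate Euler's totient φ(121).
110

Prime factorization: 121 = 11^2
Using the formula φ(n) = n × Π(1 - 1/p) for each prime factor p:
φ(121) = 121 × (1 - 1/11)
φ(121) = 110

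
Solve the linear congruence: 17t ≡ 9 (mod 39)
12

Since gcd(17, 39) = 1 divides 9, a solution exists.
Multiply both sides by the inverse of 17 mod 39:
  17^(-1) mod 39 = 23
  x ≡ 23 × 9 ≡ 207 ≡ 12 (mod 39)
Verification: 17 × 12 = 204 = 5 × 39 + 9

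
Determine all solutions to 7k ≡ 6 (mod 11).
4

Since gcd(7, 11) = 1 divides 6, a solution exists.
Multiply both sides by the inverse of 7 mod 11:
  7^(-1) mod 11 = 8
  x ≡ 8 × 6 ≡ 48 ≡ 4 (mod 11)
Verification: 7 × 4 = 28 = 2 × 11 + 6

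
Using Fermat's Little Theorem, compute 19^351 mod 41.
By Fermat: 19^{40} ≡ 1 (mod 41). 351 ≡ 31 (mod 40). So 19^{351} ≡ 19^{31} ≡ 7 (mod 41)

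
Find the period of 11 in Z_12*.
Powers of 11 mod 12: 11^1≡11, 11^2≡1. Order = 2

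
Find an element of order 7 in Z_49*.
8 has order 7 mod 49 since 8^{7} ≡ 1 (mod 49) and no smaller power works.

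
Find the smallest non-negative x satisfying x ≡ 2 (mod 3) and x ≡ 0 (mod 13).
M = 3 × 13 = 39. M₁ = 13, y₁ ≡ 1 (mod 3). M₂ = 3, y₂ ≡ 9 (mod 13). x = 2×13×1 + 0×3×9 ≡ 26 (mod 39)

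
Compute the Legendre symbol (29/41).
(29/41) = 29^{20} mod 41 = -1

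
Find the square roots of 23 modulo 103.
The square roots of 23 mod 103 are 34 and 69. Verify: 34² = 1156 ≡ 23 (mod 103)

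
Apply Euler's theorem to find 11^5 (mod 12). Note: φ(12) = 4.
By Euler: 11^{4} ≡ 1 (mod 12) since gcd(11, 12) = 1. 5 = 1×4 + 1. So 11^{5} ≡ 11^{1} ≡ 11 (mod 12)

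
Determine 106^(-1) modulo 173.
106^(-1) ≡ 142 (mod 173). Verification: 106 × 142 = 15052 ≡ 1 (mod 173)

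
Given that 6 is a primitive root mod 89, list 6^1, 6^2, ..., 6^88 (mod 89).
g^1, g^2, ..., g^{88} mod 89: {6, 36, 38, 50, 33, 20, 31, 8, 48, 21, 37, 44, 86, 71, 70, 64, 28, 79, 29, 85, 65, 34, 26, 67, 46, 9, 54, 57, 75, 5, 30, 2, 12, 72, 76, 11, 66, 40, 62, 16, 7, 42, 74, 88, 83, 53, 51, 39, 56, 69, 58, 81, 41, 68, 52, 45, 3, 18, 19, 25, 61, 10, 60, 4, 24, 55, 63, 22, 43, 80, 35, 32, 14, 84, 59, 87, 77, 17, 13, 78, 23, 49, 27, 73, 82, 47, 15, 1}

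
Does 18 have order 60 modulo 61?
p - 1 = 60 has prime divisors 2, 3, 5. Check 18^(60/q) mod 61 for each: 18^(60/2) = 18^30 ≡ 60, 18^(60/3) = 18^20 ≡ 47, 18^(60/5) = 18^12 ≡ 58 (mod 61). None of these is 1, so 18 has order 60 = φ(61), so it is a primitive root mod 61.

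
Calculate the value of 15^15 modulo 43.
Using repeated squaring. 15 = 8 + 4 + 2 + 1 (binary 1111). Repeated squaring mod 43: 15^1 ≡ 15; 15^2 ≡ 15² = 225 ≡ 10; 15^4 ≡ 10² = 100 ≡ 14; 15^8 ≡ 14² = 196 ≡ 24. Multiply: 15^15 = 15^8 × 15^4 × 15^2 × 15^1 ≡ 24 × 14 × 10 × 15 (mod 43): 24 × 14 = 336 ≡ 35; 35 × 10 = 350 ≡ 6; 6 × 15 = 90 ≡ 4. So 15^15 ≡ 4 (mod 43).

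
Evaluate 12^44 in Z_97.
Using repeated squaring. 44 = 32 + 8 + 4 (binary 101100). Repeated squaring mod 97: 12^1 ≡ 12; 12^2 ≡ 12² = 144 ≡ 47; 12^4 ≡ 47² = 2209 ≡ 75; 12^8 ≡ 75² = 5625 ≡ 96; 12^16 ≡ 96² = 9216 ≡ 1; 12^32 ≡ 1² = 1 ≡ 1. Multiply: 12^44 = 12^32 × 12^8 × 12^4 ≡ 1 × 96 × 75 (mod 97): 1 × 96 = 96 ≡ 96; 96 × 75 = 7200 ≡ 22. So 12^44 ≡ 22 (mod 97).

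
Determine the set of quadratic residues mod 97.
QRs mod 97: {1, 2, 3, 4, 6, 8, 9, 11, 12, 16, 18, 22, 24, 25, 27, 31, 32, 33, 35, 36, 43, 44, 47, 48, 49, 50, 53, 54, 61, 62, 64, 65, 66, 70, 72, 73, 75, 79, 81, 85, 86, 88, 89, 91, 93, 94, 95, 96}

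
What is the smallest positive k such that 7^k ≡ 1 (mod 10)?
Powers of 7 mod 10: 7^1≡7, 7^2≡9, 7^3≡3, 7^4≡1. Order = 4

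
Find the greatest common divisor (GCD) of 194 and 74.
2

Using the Euclidean algorithm:
194 = 2 × 74 + 46
74 = 1 × 46 + 28
46 = 1 × 28 + 18
28 = 1 × 18 + 10
18 = 1 × 10 + 8
10 = 1 × 8 + 2
8 = 4 × 2 + 0

GCD(194, 74) = 2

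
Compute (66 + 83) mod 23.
11

(66 + 83) = 149
149 mod 23 = 11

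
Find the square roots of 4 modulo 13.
The square roots of 4 mod 13 are 11 and 2. Verify: 11² = 121 ≡ 4 (mod 13)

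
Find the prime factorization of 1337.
7 × 191

Divide by primes starting from smallest:
1337 ÷ 7 = 191
191 ÷ 191 = 1

1337 = 7 × 191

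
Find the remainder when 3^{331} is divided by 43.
By Fermat: 3^{42} ≡ 1 (mod 43). 331 = 7×42 + 37. So 3^{331} ≡ 3^{37} ≡ 20 (mod 43)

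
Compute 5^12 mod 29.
Using repeated squaring. 12 = 8 + 4 (binary 1100). Repeated squaring mod 29: 5^1 ≡ 5; 5^2 ≡ 5² = 25 ≡ 25; 5^4 ≡ 25² = 625 ≡ 16; 5^8 ≡ 16² = 256 ≡ 24. Multiply: 5^12 = 5^8 × 5^4 ≡ 24 × 16 (mod 29): 24 × 16 = 384 ≡ 7. So 5^12 ≡ 7 (mod 29).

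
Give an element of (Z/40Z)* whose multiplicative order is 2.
19 has order 2 mod 40 since 19^{2} ≡ 1 (mod 40) and no smaller power works.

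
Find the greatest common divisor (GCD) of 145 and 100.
5

Using the Euclidean algorithm:
145 = 1 × 100 + 45
100 = 2 × 45 + 10
45 = 4 × 10 + 5
10 = 2 × 5 + 0

GCD(145, 100) = 5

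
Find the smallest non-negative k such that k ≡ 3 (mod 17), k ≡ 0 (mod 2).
20

Using the Chinese Remainder Theorem:
M = product of moduli = 34
For equation 1: M_1 = 2, 2 ≡ 2 (mod 17), inverse of 2 mod 17 is 9 (check: 2 × 9 = 18 ≡ 1 (mod 17))
For equation 2: M_2 = 17, 17 ≡ 1 (mod 2), inverse of 17 mod 2 is 1 (check: 1 × 1 = 1 ≡ 1 (mod 2))
Combine: k ≡ Σ r_i×M_i×(M_i⁻¹ mod m_i) = 3×2×9 + 0×17×1 = 54 + 0 = 54
54 mod 34 = 20
k ≡ 20 (mod 34)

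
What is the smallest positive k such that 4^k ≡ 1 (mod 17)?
Powers of 4 mod 17: 4^1≡4, 4^2≡16, 4^3≡13, 4^4≡1. Order = 4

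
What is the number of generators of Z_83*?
Number of primitive roots mod 83 = φ(82) = 40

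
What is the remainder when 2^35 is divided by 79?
Using repeated squaring. 35 = 32 + 2 + 1 (binary 100011). Repeated squaring mod 79: 2^1 ≡ 2; 2^2 ≡ 2² = 4 ≡ 4; 2^4 ≡ 4² = 16 ≡ 16; 2^8 ≡ 16² = 256 ≡ 19; 2^16 ≡ 19² = 361 ≡ 45; 2^32 ≡ 45² = 2025 ≡ 50. Multiply: 2^35 = 2^32 × 2^2 × 2^1 ≡ 50 × 4 × 2 (mod 79): 50 × 4 = 200 ≡ 42; 42 × 2 = 84 ≡ 5. So 2^35 ≡ 5 (mod 79).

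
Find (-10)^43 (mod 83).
Using repeated squaring. (-10) ≡ 73 (mod 83). 43 = 32 + 8 + 2 + 1 (binary 101011). Repeated squaring mod 83: 73^1 ≡ 73; 73^2 ≡ 73² = 5329 ≡ 17; 73^4 ≡ 17² = 289 ≡ 40; 73^8 ≡ 40² = 1600 ≡ 23; 73^16 ≡ 23² = 529 ≡ 31; 73^32 ≡ 31² = 961 ≡ 48. Multiply: (-10)^43 ≡ 73^32 × 73^8 × 73^2 × 73^1 ≡ 48 × 23 × 17 × 73 (mod 83): 48 × 23 = 1104 ≡ 25; 25 × 17 = 425 ≡ 10; 10 × 73 = 730 ≡ 66. So (-10)^43 ≡ 66 (mod 83).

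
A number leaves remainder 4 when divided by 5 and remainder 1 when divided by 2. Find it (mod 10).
M = 5 × 2 = 10. M₁ = 2, y₁ ≡ 3 (mod 5). M₂ = 5, y₂ ≡ 1 (mod 2). z = 4×2×3 + 1×5×1 ≡ 9 (mod 10)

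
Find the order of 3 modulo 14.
Powers of 3 mod 14: 3^1≡3, 3^2≡9, 3^3≡13, 3^4≡11, 3^5≡5, 3^6≡1. Order = 6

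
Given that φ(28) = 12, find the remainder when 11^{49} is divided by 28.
By Euler: 11^{12} ≡ 1 (mod 28) since gcd(11, 28) = 1. 49 = 4×12 + 1. So 11^{49} ≡ 11^{1} ≡ 11 (mod 28)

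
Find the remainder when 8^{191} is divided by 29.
By Fermat: 8^{28} ≡ 1 (mod 29). 191 = 6×28 + 23. So 8^{191} ≡ 8^{23} ≡ 14 (mod 29)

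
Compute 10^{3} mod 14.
6

Using successive squaring:
Binary expansion of 3: 11
Powers of 10 mod 14 (each is the square of the previous):
  10^1 ≡ 10 (mod 14)
  10^2 ≡ 10² = 100 ≡ 2 (mod 14)
3 = 2 + 1, so 10^3 = 10^2 × 10^1 ≡ 2 × 10 (mod 14)
Multiplying step by step:
  2 × 10 = 20 ≡ 6 (mod 14)
Result: 10^3 ≡ 6 (mod 14)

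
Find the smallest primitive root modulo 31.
p - 1 = 30 has prime divisors 2, 3, 5. h is a primitive root mod 31 iff h^(30/q) ≢ 1 (mod 31) for each such q.
h = 2: 2^15 ≡ 1, 2^10 ≡ 1, 2^6 ≡ 2 (mod 31); 2^15 ≡ 1, so not a primitive root.
h = 3: 3^15 ≡ 30, 3^10 ≡ 25, 3^6 ≡ 16 (mod 31); none is 1, so 3 has order 30 and is a primitive root.
The smallest primitive root mod 31 is g = 3.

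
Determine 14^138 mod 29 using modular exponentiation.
Using Fermat: 14^{28} ≡ 1 (mod 29). 138 ≡ 26 (mod 28). So 14^{138} ≡ 14^{26} ≡ 4 (mod 29)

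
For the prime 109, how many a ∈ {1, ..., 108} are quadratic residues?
For prime 109, there are (p-1)/2 = (109-1)/2 = 54 quadratic residues (excluding 0).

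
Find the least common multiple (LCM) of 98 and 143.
14014

First find GCD(98, 143) using the Euclidean algorithm:
98 = 0 × 143 + 98
143 = 1 × 98 + 45
98 = 2 × 45 + 8
45 = 5 × 8 + 5
8 = 1 × 5 + 3
5 = 1 × 3 + 2
3 = 1 × 2 + 1
2 = 2 × 1 + 0
GCD(98, 143) = 1

LCM formula: LCM(a, b) = (a × b) / GCD(a, b)
LCM(98, 143) = (98 × 143) / 1
LCM(98, 143) = 14014 / 1
LCM(98, 143) = 14014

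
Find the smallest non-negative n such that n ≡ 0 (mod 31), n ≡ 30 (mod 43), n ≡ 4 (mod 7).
1922

Using the Chinese Remainder Theorem:
M = product of moduli = 9331
For equation 1: M_1 = 301, 301 ≡ 22 (mod 31), inverse of 301 mod 31 is 24 (check: 22 × 24 = 528 ≡ 1 (mod 31))
For equation 2: M_2 = 217, 217 ≡ 2 (mod 43), inverse of 217 mod 43 is 22 (check: 2 × 22 = 44 ≡ 1 (mod 43))
For equation 3: M_3 = 1333, 1333 ≡ 3 (mod 7), inverse of 1333 mod 7 is 5 (check: 3 × 5 = 15 ≡ 1 (mod 7))
Combine: n ≡ Σ r_i×M_i×(M_i⁻¹ mod m_i) = 0×301×24 + 30×217×22 + 4×1333×5 = 0 + 143220 + 26660 = 169880
169880 mod 9331 = 1922
n ≡ 1922 (mod 9331)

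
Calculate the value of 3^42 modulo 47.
Using repeated squaring. 42 = 32 + 8 + 2 (binary 101010). Repeated squaring mod 47: 3^1 ≡ 3; 3^2 ≡ 3² = 9 ≡ 9; 3^4 ≡ 9² = 81 ≡ 34; 3^8 ≡ 34² = 1156 ≡ 28; 3^16 ≡ 28² = 784 ≡ 32; 3^32 ≡ 32² = 1024 ≡ 37. Multiply: 3^42 = 3^32 × 3^8 × 3^2 ≡ 37 × 28 × 9 (mod 47): 37 × 28 = 1036 ≡ 2; 2 × 9 = 18 ≡ 18. So 3^42 ≡ 18 (mod 47).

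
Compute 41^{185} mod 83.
37

Using successive squaring:
Binary expansion of 185: 10111001
Powers of 41 mod 83 (each is the square of the previous):
  41^1 ≡ 41 (mod 83)
  41^2 ≡ 41² = 1681 ≡ 21 (mod 83)
  41^4 ≡ 21² = 441 ≡ 26 (mod 83)
  41^8 ≡ 26² = 676 ≡ 12 (mod 83)
  41^16 ≡ 12² = 144 ≡ 61 (mod 83)
  41^32 ≡ 61² = 3721 ≡ 69 (mod 83)
  41^64 ≡ 69² = 4761 ≡ 30 (mod 83)
  41^128 ≡ 30² = 900 ≡ 70 (mod 83)
185 = 128 + 32 + 16 + 8 + 1, so 41^185 = 41^128 × 41^32 × 41^16 × 41^8 × 41^1 ≡ 70 × 69 × 61 × 12 × 41 (mod 83)
Multiplying step by step:
  70 × 69 = 4830 ≡ 16 (mod 83)
  16 × 61 = 976 ≡ 63 (mod 83)
  63 × 12 = 756 ≡ 9 (mod 83)
  9 × 41 = 369 ≡ 37 (mod 83)
Result: 41^185 ≡ 37 (mod 83)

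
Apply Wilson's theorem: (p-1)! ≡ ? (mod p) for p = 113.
By Wilson's theorem, (112)! ≡ -1 ≡ 112 (mod 113)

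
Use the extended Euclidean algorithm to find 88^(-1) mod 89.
Extended GCD: 88(-1) + 89(1) = 1. So 88^(-1) ≡ 88 ≡ 88 (mod 89). Verify: 88 × 88 = 7744 ≡ 1 (mod 89)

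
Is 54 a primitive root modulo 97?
No

To verify, check if 54^(96/q) ≢ 1 (mod 97) for each prime divisor q of 96
Divisors of 96 = 96: [1, 2, 3, 4, 6, 8, 12, 16, 24, 32, 48, 96]
  54^(96/2) = 54^48 ≡ 1 (mod 97)
  54^(96/3) = 54^32 ≡ 35 (mod 97)
Conclusion: 54 is not a primitive root modulo 97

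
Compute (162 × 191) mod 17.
2

(162 × 191) = 30942
30942 mod 17 = 2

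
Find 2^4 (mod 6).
4 = 4 (binary 100). Repeated squaring mod 6: 2^1 ≡ 2; 2^2 ≡ 2² = 4 ≡ 4; 2^4 ≡ 4² = 16 ≡ 4. So 2^4 ≡ 4 (mod 6).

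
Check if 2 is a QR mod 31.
By Euler's criterion: 2^{15} ≡ 1 (mod 31). Since this equals 1, 2 is a QR.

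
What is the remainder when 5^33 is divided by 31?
Using Fermat: 5^{30} ≡ 1 (mod 31). 33 ≡ 3 (mod 30). So 5^{33} ≡ 5^{3} ≡ 1 (mod 31)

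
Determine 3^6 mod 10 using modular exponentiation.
6 = 4 + 2 (binary 110). Repeated squaring mod 10: 3^1 ≡ 3; 3^2 ≡ 3² = 9 ≡ 9; 3^4 ≡ 9² = 81 ≡ 1. Multiply: 3^6 = 3^4 × 3^2 ≡ 1 × 9 (mod 10): 1 × 9 = 9 ≡ 9. So 3^6 ≡ 9 (mod 10).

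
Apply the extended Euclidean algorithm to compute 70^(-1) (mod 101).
Extended GCD: 70(13) + 101(-9) = 1. So 70^(-1) ≡ 13 ≡ 13 (mod 101). Verify: 70 × 13 = 910 ≡ 1 (mod 101)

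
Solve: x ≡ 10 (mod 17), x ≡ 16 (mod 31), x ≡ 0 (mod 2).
M = 17 × 31 × 2 = 1054. M₁ = 62, y₁ ≡ 14 (mod 17). M₂ = 34, y₂ ≡ 21 (mod 31). M₃ = 527, y₃ ≡ 1 (mod 2). x = 10×62×14 + 16×34×21 + 0×527×1 ≡ 78 (mod 1054)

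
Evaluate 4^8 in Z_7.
8 = 8 (binary 1000). Repeated squaring mod 7: 4^1 ≡ 4; 4^2 ≡ 4² = 16 ≡ 2; 4^4 ≡ 2² = 4 ≡ 4; 4^8 ≡ 4² = 16 ≡ 2. So 4^8 ≡ 2 (mod 7).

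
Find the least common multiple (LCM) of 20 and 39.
780

First find GCD(20, 39) using the Euclidean algorithm:
20 = 0 × 39 + 20
39 = 1 × 20 + 19
20 = 1 × 19 + 1
19 = 19 × 1 + 0
GCD(20, 39) = 1

LCM formula: LCM(a, b) = (a × b) / GCD(a, b)
LCM(20, 39) = (20 × 39) / 1
LCM(20, 39) = 780 / 1
LCM(20, 39) = 780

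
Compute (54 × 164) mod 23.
1

(54 × 164) = 8856
8856 mod 23 = 1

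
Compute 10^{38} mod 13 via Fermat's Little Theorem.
9

By Fermat's Little Theorem, a^(p-1) ≡ 1 (mod p) for prime p and gcd(a, p) = 1
Here p = 13, so 10^12 ≡ 1 (mod 13)
We can reduce the exponent: 38 mod 12 = 2
So 10^38 ≡ 10^2 (mod 13)
Computing: 10^2 mod 13 = 9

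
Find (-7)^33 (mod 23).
Using Fermat: (-7)^{22} ≡ 1 (mod 23). 33 ≡ 11 (mod 22). So (-7)^{33} ≡ (-7)^{11} ≡ 1 (mod 23)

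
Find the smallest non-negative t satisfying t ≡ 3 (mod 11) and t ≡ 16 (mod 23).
M = 11 × 23 = 253. M₁ = 23, y₁ ≡ 1 (mod 11). M₂ = 11, y₂ ≡ 21 (mod 23). t = 3×23×1 + 16×11×21 ≡ 223 (mod 253)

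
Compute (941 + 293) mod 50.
34

(941 + 293) = 1234
1234 mod 50 = 34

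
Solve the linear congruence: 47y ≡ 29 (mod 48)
19

Since gcd(47, 48) = 1 divides 29, a solution exists.
Multiply both sides by the inverse of 47 mod 48:
  47^(-1) mod 48 = 47
  x ≡ 47 × 29 ≡ 1363 ≡ 19 (mod 48)
Verification: 47 × 19 = 893 = 18 × 48 + 29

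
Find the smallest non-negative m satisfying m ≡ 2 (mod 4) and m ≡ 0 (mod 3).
M = 4 × 3 = 12. M₁ = 3, y₁ ≡ 3 (mod 4). M₂ = 4, y₂ ≡ 1 (mod 3). m = 2×3×3 + 0×4×1 ≡ 6 (mod 12)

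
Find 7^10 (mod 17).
10 = 8 + 2 (binary 1010). Repeated squaring mod 17: 7^1 ≡ 7; 7^2 ≡ 7² = 49 ≡ 15; 7^4 ≡ 15² = 225 ≡ 4; 7^8 ≡ 4² = 16 ≡ 16. Multiply: 7^10 = 7^8 × 7^2 ≡ 16 × 15 (mod 17): 16 × 15 = 240 ≡ 2. So 7^10 ≡ 2 (mod 17).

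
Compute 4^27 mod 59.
Using repeated squaring. 27 = 16 + 8 + 2 + 1 (binary 11011). Repeated squaring mod 59: 4^1 ≡ 4; 4^2 ≡ 4² = 16 ≡ 16; 4^4 ≡ 16² = 256 ≡ 20; 4^8 ≡ 20² = 400 ≡ 46; 4^16 ≡ 46² = 2116 ≡ 51. Multiply: 4^27 = 4^16 × 4^8 × 4^2 × 4^1 ≡ 51 × 46 × 16 × 4 (mod 59): 51 × 46 = 2346 ≡ 45; 45 × 16 = 720 ≡ 12; 12 × 4 = 48 ≡ 48. So 4^27 ≡ 48 (mod 59).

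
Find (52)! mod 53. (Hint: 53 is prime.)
By Wilson's theorem, (52)! ≡ -1 ≡ 52 (mod 53)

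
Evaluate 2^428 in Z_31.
Using Fermat: 2^{30} ≡ 1 (mod 31). 428 ≡ 8 (mod 30). So 2^{428} ≡ 2^{8} ≡ 8 (mod 31)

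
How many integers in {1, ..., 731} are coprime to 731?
672

Prime factorization: 731 = 17 × 43
Using the formula φ(n) = n × Π(1 - 1/p) for each prime factor p:
φ(731) = 731 × (1 - 1/17) × (1 - 1/43)
φ(731) = 672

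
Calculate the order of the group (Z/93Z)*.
60

Prime factorization: 93 = 3 × 31
Using the formula φ(n) = n × Π(1 - 1/p) for each prime factor p:
φ(93) = 93 × (1 - 1/3) × (1 - 1/31)
φ(93) = 60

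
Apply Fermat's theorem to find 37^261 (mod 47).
By Fermat: 37^{46} ≡ 1 (mod 47). 261 = 5×46 + 31. So 37^{261} ≡ 37^{31} ≡ 27 (mod 47)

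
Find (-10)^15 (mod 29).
Using repeated squaring. (-10) ≡ 19 (mod 29). 15 = 8 + 4 + 2 + 1 (binary 1111). Repeated squaring mod 29: 19^1 ≡ 19; 19^2 ≡ 19² = 361 ≡ 13; 19^4 ≡ 13² = 169 ≡ 24; 19^8 ≡ 24² = 576 ≡ 25. Multiply: (-10)^15 ≡ 19^8 × 19^4 × 19^2 × 19^1 ≡ 25 × 24 × 13 × 19 (mod 29): 25 × 24 = 600 ≡ 20; 20 × 13 = 260 ≡ 28; 28 × 19 = 532 ≡ 10. So (-10)^15 ≡ 10 (mod 29).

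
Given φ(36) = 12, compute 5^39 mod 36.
By Euler: 5^{12} ≡ 1 (mod 36) since gcd(5, 36) = 1. 39 = 3×12 + 3. So 5^{39} ≡ 5^{3} ≡ 17 (mod 36)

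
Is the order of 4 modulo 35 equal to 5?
No, the actual order is 6, not 5.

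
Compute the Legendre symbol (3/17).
(3/17) = 3^{8} mod 17 = -1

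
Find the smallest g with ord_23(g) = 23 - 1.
p - 1 = 22 has prime divisors 2, 11. h is a primitive root mod 23 iff h^(22/q) ≢ 1 (mod 23) for each such q.
h = 2: 2^11 ≡ 1, 2^2 ≡ 4 (mod 23); 2^11 ≡ 1, so not a primitive root.
h = 3: 3^11 ≡ 1, 3^2 ≡ 9 (mod 23); 3^11 ≡ 1, so not a primitive root.
h = 4: 4^11 ≡ 1, 4^2 ≡ 16 (mod 23); 4^11 ≡ 1, so not a primitive root.
h = 5: 5^11 ≡ 22, 5^2 ≡ 2 (mod 23); none is 1, so 5 has order 22 and is a primitive root.
The smallest primitive root mod 23 is g = 5.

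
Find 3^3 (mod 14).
3 = 2 + 1 (binary 11). Repeated squaring mod 14: 3^1 ≡ 3; 3^2 ≡ 3² = 9 ≡ 9. Multiply: 3^3 = 3^2 × 3^1 ≡ 9 × 3 (mod 14): 9 × 3 = 27 ≡ 13. So 3^3 ≡ 13 (mod 14).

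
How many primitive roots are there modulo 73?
24

The number of primitive roots modulo p is φ(p-1) = φ(72)
φ(72) = 24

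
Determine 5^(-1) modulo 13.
5^(-1) ≡ 8 (mod 13). Verification: 5 × 8 = 40 ≡ 1 (mod 13)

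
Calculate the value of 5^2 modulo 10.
2 = 2 (binary 10). Repeated squaring mod 10: 5^1 ≡ 5; 5^2 ≡ 5² = 25 ≡ 5. So 5^2 ≡ 5 (mod 10).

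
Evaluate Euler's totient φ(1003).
928

Prime factorization: 1003 = 17 × 59
Using the formula φ(n) = n × Π(1 - 1/p) for each prime factor p:
φ(1003) = 1003 × (1 - 1/17) × (1 - 1/59)
φ(1003) = 928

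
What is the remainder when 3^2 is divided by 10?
2 = 2 (binary 10). Repeated squaring mod 10: 3^1 ≡ 3; 3^2 ≡ 3² = 9 ≡ 9. So 3^2 ≡ 9 (mod 10).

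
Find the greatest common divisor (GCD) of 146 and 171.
1

Using the Euclidean algorithm:
146 = 0 × 171 + 146
171 = 1 × 146 + 25
146 = 5 × 25 + 21
25 = 1 × 21 + 4
21 = 5 × 4 + 1
4 = 4 × 1 + 0

GCD(146, 171) = 1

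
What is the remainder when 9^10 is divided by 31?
10 = 8 + 2 (binary 1010). Repeated squaring mod 31: 9^1 ≡ 9; 9^2 ≡ 9² = 81 ≡ 19; 9^4 ≡ 19² = 361 ≡ 20; 9^8 ≡ 20² = 400 ≡ 28. Multiply: 9^10 = 9^8 × 9^2 ≡ 28 × 19 (mod 31): 28 × 19 = 532 ≡ 5. So 9^10 ≡ 5 (mod 31).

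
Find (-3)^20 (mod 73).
Using repeated squaring. (-3) ≡ 70 (mod 73). 20 = 16 + 4 (binary 10100). Repeated squaring mod 73: 70^1 ≡ 70; 70^2 ≡ 70² = 4900 ≡ 9; 70^4 ≡ 9² = 81 ≡ 8; 70^8 ≡ 8² = 64 ≡ 64; 70^16 ≡ 64² = 4096 ≡ 8. Multiply: (-3)^20 ≡ 70^16 × 70^4 ≡ 8 × 8 (mod 73): 8 × 8 = 64 ≡ 64. So (-3)^20 ≡ 64 (mod 73).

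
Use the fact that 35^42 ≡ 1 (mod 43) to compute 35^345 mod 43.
By Fermat: 35^{42} ≡ 1 (mod 43). 345 = 8×42 + 9. So 35^{345} ≡ 35^{9} ≡ 21 (mod 43)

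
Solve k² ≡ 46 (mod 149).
The square roots of 46 mod 149 are 33 and 116. Verify: 33² = 1089 ≡ 46 (mod 149)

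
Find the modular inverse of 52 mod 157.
52^(-1) ≡ 154 (mod 157). Verification: 52 × 154 = 8008 ≡ 1 (mod 157)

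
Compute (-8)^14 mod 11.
Using Fermat: (-8)^{10} ≡ 1 (mod 11). 14 ≡ 4 (mod 10). So (-8)^{14} ≡ (-8)^{4} ≡ 4 (mod 11)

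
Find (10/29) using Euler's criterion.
(10/29) = 10^{14} mod 29 = -1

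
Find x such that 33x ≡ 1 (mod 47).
33^(-1) ≡ 10 (mod 47). Verification: 33 × 10 = 330 ≡ 1 (mod 47)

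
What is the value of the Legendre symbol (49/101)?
(49/101) = 49^{50} mod 101 = 1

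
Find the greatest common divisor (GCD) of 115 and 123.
1

Using the Euclidean algorithm:
115 = 0 × 123 + 115
123 = 1 × 115 + 8
115 = 14 × 8 + 3
8 = 2 × 3 + 2
3 = 1 × 2 + 1
2 = 2 × 1 + 0

GCD(115, 123) = 1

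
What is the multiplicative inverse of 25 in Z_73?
25^(-1) ≡ 38 (mod 73). Verification: 25 × 38 = 950 ≡ 1 (mod 73)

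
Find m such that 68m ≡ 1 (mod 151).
68^(-1) ≡ 20 (mod 151). Verification: 68 × 20 = 1360 ≡ 1 (mod 151)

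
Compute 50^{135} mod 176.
32

Using successive squaring:
Binary expansion of 135: 10000111
Powers of 50 mod 176 (each is the square of the previous):
  50^1 ≡ 50 (mod 176)
  50^2 ≡ 50² = 2500 ≡ 36 (mod 176)
  50^4 ≡ 36² = 1296 ≡ 64 (mod 176)
  50^8 ≡ 64² = 4096 ≡ 48 (mod 176)
  50^16 ≡ 48² = 2304 ≡ 16 (mod 176)
  50^32 ≡ 16² = 256 ≡ 80 (mod 176)
  50^64 ≡ 80² = 6400 ≡ 64 (mod 176)
  50^128 ≡ 64² = 4096 ≡ 48 (mod 176)
135 = 128 + 4 + 2 + 1, so 50^135 = 50^128 × 50^4 × 50^2 × 50^1 ≡ 48 × 64 × 36 × 50 (mod 176)
Multiplying step by step:
  48 × 64 = 3072 ≡ 80 (mod 176)
  80 × 36 = 2880 ≡ 64 (mod 176)
  64 × 50 = 3200 ≡ 32 (mod 176)
Result: 50^135 ≡ 32 (mod 176)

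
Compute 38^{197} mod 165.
113

Using successive squaring:
Binary expansion of 197: 11000101
Powers of 38 mod 165 (each is the square of the previous):
  38^1 ≡ 38 (mod 165)
  38^2 ≡ 38² = 1444 ≡ 124 (mod 165)
  38^4 ≡ 124² = 15376 ≡ 31 (mod 165)
  38^8 ≡ 31² = 961 ≡ 136 (mod 165)
  38^16 ≡ 136² = 18496 ≡ 16 (mod 165)
  38^32 ≡ 16² = 256 ≡ 91 (mod 165)
  38^64 ≡ 91² = 8281 ≡ 31 (mod 165)
  38^128 ≡ 31² = 961 ≡ 136 (mod 165)
197 = 128 + 64 + 4 + 1, so 38^197 = 38^128 × 38^64 × 38^4 × 38^1 ≡ 136 × 31 × 31 × 38 (mod 165)
Multiplying step by step:
  136 × 31 = 4216 ≡ 91 (mod 165)
  91 × 31 = 2821 ≡ 16 (mod 165)
  16 × 38 = 608 ≡ 113 (mod 165)
Result: 38^197 ≡ 113 (mod 165)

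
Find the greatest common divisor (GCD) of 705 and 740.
5

Using the Euclidean algorithm:
705 = 0 × 740 + 705
740 = 1 × 705 + 35
705 = 20 × 35 + 5
35 = 7 × 5 + 0

GCD(705, 740) = 5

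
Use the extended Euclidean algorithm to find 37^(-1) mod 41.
Extended GCD: 37(10) + 41(-9) = 1. So 37^(-1) ≡ 10 ≡ 10 (mod 41). Verify: 37 × 10 = 370 ≡ 1 (mod 41)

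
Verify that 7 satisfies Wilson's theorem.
(6)! mod 7 = 6. Since this equals -1 (mod 7), Wilson confirms 7 is prime.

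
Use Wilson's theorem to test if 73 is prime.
(72)! mod 73 = 72. Since 72 ≡ -1 (mod 73), 73 is prime.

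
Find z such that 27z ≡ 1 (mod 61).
27^(-1) ≡ 52 (mod 61). Verification: 27 × 52 = 1404 ≡ 1 (mod 61)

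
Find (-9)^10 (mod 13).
(-9) ≡ 4 (mod 13). 10 = 8 + 2 (binary 1010). Repeated squaring mod 13: 4^1 ≡ 4; 4^2 ≡ 4² = 16 ≡ 3; 4^4 ≡ 3² = 9 ≡ 9; 4^8 ≡ 9² = 81 ≡ 3. Multiply: (-9)^10 ≡ 4^8 × 4^2 ≡ 3 × 3 (mod 13): 3 × 3 = 9 ≡ 9. So (-9)^10 ≡ 9 (mod 13).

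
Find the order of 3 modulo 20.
Powers of 3 mod 20: 3^1≡3, 3^2≡9, 3^3≡7, 3^4≡1. Order = 4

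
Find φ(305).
240

Prime factorization: 305 = 5 × 61
Using the formula φ(n) = n × Π(1 - 1/p) for each prime factor p:
φ(305) = 305 × (1 - 1/5) × (1 - 1/61)
φ(305) = 240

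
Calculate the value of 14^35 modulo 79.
Using repeated squaring. 35 = 32 + 2 + 1 (binary 100011). Repeated squaring mod 79: 14^1 ≡ 14; 14^2 ≡ 14² = 196 ≡ 38; 14^4 ≡ 38² = 1444 ≡ 22; 14^8 ≡ 22² = 484 ≡ 10; 14^16 ≡ 10² = 100 ≡ 21; 14^32 ≡ 21² = 441 ≡ 46. Multiply: 14^35 = 14^32 × 14^2 × 14^1 ≡ 46 × 38 × 14 (mod 79): 46 × 38 = 1748 ≡ 10; 10 × 14 = 140 ≡ 61. So 14^35 ≡ 61 (mod 79).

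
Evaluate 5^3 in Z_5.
5 ≡ 0 (mod 5). 3 = 2 + 1 (binary 11). Repeated squaring mod 5: 0^1 ≡ 0; 0^2 ≡ 0² = 0 ≡ 0. Multiply: 5^3 ≡ 0^2 × 0^1 ≡ 0 × 0 (mod 5): 0 × 0 = 0 ≡ 0. So 5^3 ≡ 0 (mod 5).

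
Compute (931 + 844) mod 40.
15

(931 + 844) = 1775
1775 mod 40 = 15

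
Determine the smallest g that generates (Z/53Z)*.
2

A primitive root g modulo p has order p-1 = 52
Prime divisors of 52: [2, 13]
g is a primitive root iff g^(52/q) ≢ 1 (mod 53) for each prime divisor q
Testing small values:
  g = 2: 2^26 ≡ 52, 2^4 ≡ 16 (mod 53) → none is 1, primitive root!
The smallest primitive root is 2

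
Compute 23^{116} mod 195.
61

Using successive squaring:
Binary expansion of 116: 1110100
Powers of 23 mod 195 (each is the square of the previous):
  23^1 ≡ 23 (mod 195)
  23^2 ≡ 23² = 529 ≡ 139 (mod 195)
  23^4 ≡ 139² = 19321 ≡ 16 (mod 195)
  23^8 ≡ 16² = 256 ≡ 61 (mod 195)
  23^16 ≡ 61² = 3721 ≡ 16 (mod 195)
  23^32 ≡ 16² = 256 ≡ 61 (mod 195)
  23^64 ≡ 61² = 3721 ≡ 16 (mod 195)
116 = 64 + 32 + 16 + 4, so 23^116 = 23^64 × 23^32 × 23^16 × 23^4 ≡ 16 × 61 × 16 × 16 (mod 195)
Multiplying step by step:
  16 × 61 = 976 ≡ 1 (mod 195)
  1 × 16 = 16 ≡ 16 (mod 195)
  16 × 16 = 256 ≡ 61 (mod 195)
Result: 23^116 ≡ 61 (mod 195)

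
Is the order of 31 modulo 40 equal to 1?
No, the actual order is 2, not 1.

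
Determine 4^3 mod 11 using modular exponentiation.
3 = 2 + 1 (binary 11). Repeated squaring mod 11: 4^1 ≡ 4; 4^2 ≡ 4² = 16 ≡ 5. Multiply: 4^3 = 4^2 × 4^1 ≡ 5 × 4 (mod 11): 5 × 4 = 20 ≡ 9. So 4^3 ≡ 9 (mod 11).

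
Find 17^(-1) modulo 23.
19

Using Extended Euclidean Algorithm:
gcd(17, 23) = 1
Bezout coefficients: 17 × -4 + 23 × 3 = 1
So 17 × -4 ≡ 1 (mod 23)
The inverse is -4 mod 23 = 19
Verification: 17 × 19 = 323 = 14 × 23 + 1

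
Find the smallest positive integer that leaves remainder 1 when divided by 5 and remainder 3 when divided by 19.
M = 5 × 19 = 95. M₁ = 19, y₁ ≡ 4 (mod 5). M₂ = 5, y₂ ≡ 4 (mod 19). x = 1×19×4 + 3×5×4 ≡ 41 (mod 95). The smallest positive such number is 41.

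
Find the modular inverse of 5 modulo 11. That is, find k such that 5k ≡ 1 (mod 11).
9

Using Extended Euclidean Algorithm:
gcd(5, 11) = 1
Bezout coefficients: 5 × -2 + 11 × 1 = 1
So 5 × -2 ≡ 1 (mod 11)
The inverse is -2 mod 11 = 9
Verification: 5 × 9 = 45 = 4 × 11 + 1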